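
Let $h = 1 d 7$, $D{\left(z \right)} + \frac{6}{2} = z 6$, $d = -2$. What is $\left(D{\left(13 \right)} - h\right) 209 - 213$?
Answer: $18388$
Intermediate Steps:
$D{\left(z \right)} = -3 + 6 z$ ($D{\left(z \right)} = -3 + z 6 = -3 + 6 z$)
$h = -14$ ($h = 1 \left(-2\right) 7 = \left(-2\right) 7 = -14$)
$\left(D{\left(13 \right)} - h\right) 209 - 213 = \left(\left(-3 + 6 \cdot 13\right) - -14\right) 209 - 213 = \left(\left(-3 + 78\right) + 14\right) 209 - 213 = \left(75 + 14\right) 209 - 213 = 89 \cdot 209 - 213 = 18601 - 213 = 18388$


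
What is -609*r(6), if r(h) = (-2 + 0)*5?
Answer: 6090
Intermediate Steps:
r(h) = -10 (r(h) = -2*5 = -10)
-609*r(6) = -609*(-10) = 6090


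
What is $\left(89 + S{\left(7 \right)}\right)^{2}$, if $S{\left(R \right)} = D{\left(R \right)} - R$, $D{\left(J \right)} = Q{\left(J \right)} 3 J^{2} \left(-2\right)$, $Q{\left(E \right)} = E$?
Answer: $3904576$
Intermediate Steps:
$D{\left(J \right)} = - 6 J^{3}$ ($D{\left(J \right)} = J 3 J^{2} \left(-2\right) = 3 J^{3} \left(-2\right) = - 6 J^{3}$)
$S{\left(R \right)} = - R - 6 R^{3}$ ($S{\left(R \right)} = - 6 R^{3} - R = - R - 6 R^{3}$)
$\left(89 + S{\left(7 \right)}\right)^{2} = \left(89 - \left(7 + 6 \cdot 7^{3}\right)\right)^{2} = \left(89 - 2065\right)^{2} = \left(-1976\right)^{2} = 3904576$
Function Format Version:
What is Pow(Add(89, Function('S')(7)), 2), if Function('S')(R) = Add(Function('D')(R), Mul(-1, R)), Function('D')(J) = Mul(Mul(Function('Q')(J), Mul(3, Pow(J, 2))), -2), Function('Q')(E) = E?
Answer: 3904576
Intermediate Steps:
Function('D')(J) = Mul(-6, Pow(J, 3)) (Function('D')(J) = Mul(Mul(J, Mul(3, Pow(J, 2))), -2) = Mul(Mul(3, Pow(J, 3)), -2) = Mul(-6, Pow(J, 3)))
Function('S')(R) = Add(Mul(-1, R), Mul(-6, Pow(R, 3))) (Function('S')(R) = Add(Mul(-6, Pow(R, 3)), Mul(-1, R)) = Add(Mul(-1, R), Mul(-6, Pow(R, 3))))
Pow(Add(89, Function('S')(7)), 2) = Pow(Add(89, Add(Mul(-1, 7), Mul(-6, Pow(7, 3)))), 2) = Pow(Add(89, Add(-7, Mul(-6, 343))), 2) = Pow(Add(89, Add(-7, -2058)), 2) = Pow(Add(89, -2065), 2) = Pow(-1976, 2) = 3904576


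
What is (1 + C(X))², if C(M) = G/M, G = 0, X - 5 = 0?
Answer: 1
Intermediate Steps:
X = 5 (X = 5 + 0 = 5)
C(M) = 0 (C(M) = 0/M = 0)
(1 + C(X))² = (1 + 0)² = 1² = 1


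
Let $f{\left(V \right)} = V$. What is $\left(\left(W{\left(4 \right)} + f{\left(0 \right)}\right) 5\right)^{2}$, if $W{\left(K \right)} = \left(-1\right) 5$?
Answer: $625$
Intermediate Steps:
$W{\left(K \right)} = -5$
$\left(\left(W{\left(4 \right)} + f{\left(0 \right)}\right) 5\right)^{2} = \left(\left(-5 + 0\right) 5\right)^{2} = \left(\left(-5\right) 5\right)^{2} = \left(-25\right)^{2} = 625$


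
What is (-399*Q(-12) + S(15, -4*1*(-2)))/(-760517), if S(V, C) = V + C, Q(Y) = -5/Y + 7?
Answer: 11745/3042068 ≈ 0.0038609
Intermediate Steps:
Q(Y) = 7 - 5/Y
S(V, C) = C + V
(-399*Q(-12) + S(15, -4*1*(-2)))/(-760517) = (-399*(7 - 5/(-12)) + (-4*1*(-2) + 15))/(-760517) = (-399*(7 - 5*(-1/12)) + (-4*(-2) + 15))*(-1/760517) = (-399*(7 + 5/12) + (8 + 15))*(-1/760517) = (-399*89/12 + 23)*(-1/760517) = (-11837/4 + 23)*(-1/760517) = -11745/4*(-1/760517) = 11745/3042068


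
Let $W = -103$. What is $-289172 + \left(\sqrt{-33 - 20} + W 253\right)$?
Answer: $-315231 + i \sqrt{53} \approx -3.1523 \cdot 10^{5} + 7.2801 i$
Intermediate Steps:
$-289172 + \left(\sqrt{-33 - 20} + W 253\right) = -289172 + \left(\sqrt{-33 - 20} - 26059\right) = -289172 - \left(26059 - \sqrt{-53}\right) = -289172 - \left(26059 - i \sqrt{53}\right) = -315231 + i \sqrt{53}$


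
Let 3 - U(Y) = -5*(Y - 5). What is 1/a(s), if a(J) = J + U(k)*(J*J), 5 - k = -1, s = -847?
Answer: 1/5738425 ≈ 1.7426e-7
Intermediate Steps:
k = 6 (k = 5 - 1*(-1) = 5 + 1 = 6)
U(Y) = -22 + 5*Y (U(Y) = 3 - (-5)*(Y - 5) = 3 - (-5)*(-5 + Y) = 3 - (25 - 5*Y) = 3 + (-25 + 5*Y) = -22 + 5*Y)
a(J) = J + 8*J**2 (a(J) = J + (-22 + 5*6)*(J*J) = J + (-22 + 30)*J**2 = J + 8*J**2)
1/a(s) = 1/(-847*(1 + 8*(-847))) = 1/(-847*(1 - 6776)) = 1/(-847*(-6775)) = 1/5738425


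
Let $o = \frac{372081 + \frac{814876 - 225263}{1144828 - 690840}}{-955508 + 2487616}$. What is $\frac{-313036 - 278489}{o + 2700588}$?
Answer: $- \frac{37403666226507600}{170765227591450963} \approx -0.21904$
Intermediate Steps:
$o = \frac{168920898641}{695558646704}$ ($o = \frac{372081 + \frac{589613}{453988}}{1532108} = \left(372081 + 589613 \cdot \frac{1}{453988}\right) \frac{1}{1532108} = \left(372081 + \frac{589613}{453988}\right) \frac{1}{1532108} = \frac{168920898641}{453988} \cdot \frac{1}{1532108} = \frac{168920898641}{695558646704} \approx 0.24286$)
$\frac{-313036 - 278489}{o + 2700588} = \frac{-313036 - 278489}{\frac{168920898641}{695558646704} + 2700588} = \frac{-313036 + \left(-1431050 + 1152561\right)}{\frac{1878417503505960593}{695558646704}} = \left(-313036 - 278489\right) \frac{695558646704}{1878417503505960593} = \left(-591525\right) \frac{695558646704}{1878417503505960593} = - \frac{37403666226507600}{170765227591450963}$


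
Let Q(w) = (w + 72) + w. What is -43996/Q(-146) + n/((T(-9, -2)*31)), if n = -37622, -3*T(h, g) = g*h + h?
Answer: 3092117/5115 ≈ 604.52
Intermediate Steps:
T(h, g) = -h/3 - g*h/3 (T(h, g) = -(g*h + h)/3 = -(h + g*h)/3 = -h/3 - g*h/3)
Q(w) = 72 + 2*w (Q(w) = (72 + w) + w = 72 + 2*w)
-43996/Q(-146) + n/((T(-9, -2)*31)) = -43996/(72 + 2*(-146)) - 37622*1/(93*(1 - 2)) = -43996/(72 - 292) - 37622/(-1/3*(-9)*(-1)*31) = -43996/(-220) - 37622/((-3*31)) = -43996*(-1/220) - 37622/(-93) = 10999/55 - 37622*(-1/93) = 10999/55 + 37622/93 = 3092117/5115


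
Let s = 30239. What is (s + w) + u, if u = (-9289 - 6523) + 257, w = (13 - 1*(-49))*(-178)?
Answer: 3648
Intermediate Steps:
w = -11036 (w = (13 + 49)*(-178) = 62*(-178) = -11036)
u = -15555 (u = -15812 + 257 = -15555)
(s + w) + u = (30239 - 11036) - 15555 = 19203 - 15555 = 3648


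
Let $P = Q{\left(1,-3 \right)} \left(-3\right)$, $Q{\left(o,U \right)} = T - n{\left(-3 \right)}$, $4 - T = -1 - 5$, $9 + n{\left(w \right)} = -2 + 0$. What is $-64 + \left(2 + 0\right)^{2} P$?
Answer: $-316$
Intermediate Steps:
$n{\left(w \right)} = -11$ ($n{\left(w \right)} = -9 + \left(-2 + 0\right) = -9 - 2 = -11$)
$T = 10$ ($T = 4 - \left(-1 - 5\right) = 4 - -6 = 4 + 6 = 10$)
$Q{\left(o,U \right)} = 21$ ($Q{\left(o,U \right)} = 10 - -11 = 10 + 11 = 21$)
$P = -63$ ($P = 21 \left(-3\right) = -63$)
$-64 + \left(2 + 0\right)^{2} P = -64 + \left(2 + 0\right)^{2} \left(-63\right) = -64 + 2^{2} \left(-63\right) = -64 + 4 \left(-63\right) = -64 - 252 = -316$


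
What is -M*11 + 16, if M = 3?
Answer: -17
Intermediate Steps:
-M*11 + 16 = -1*3*11 + 16 = -3*11 + 16 = -33 + 16 = -17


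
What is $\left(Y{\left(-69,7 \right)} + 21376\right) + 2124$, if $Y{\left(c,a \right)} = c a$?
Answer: $23017$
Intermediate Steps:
$Y{\left(c,a \right)} = a c$
$\left(Y{\left(-69,7 \right)} + 21376\right) + 2124 = \left(7 \left(-69\right) + 21376\right) + 2124 = \left(-483 + 21376\right) + 2124 = 20893 + 2124 = 23017$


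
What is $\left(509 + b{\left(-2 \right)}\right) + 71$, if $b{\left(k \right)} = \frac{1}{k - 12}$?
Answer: $\frac{8119}{14} \approx 579.93$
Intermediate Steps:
$b{\left(k \right)} = \frac{1}{-12 + k}$
$\left(509 + b{\left(-2 \right)}\right) + 71 = \left(509 + \frac{1}{-12 - 2}\right) + 71 = \left(509 + \frac{1}{-14}\right) + 71 = \left(509 - \frac{1}{14}\right) + 71 = \frac{7125}{14} + 71 = \frac{8119}{14}$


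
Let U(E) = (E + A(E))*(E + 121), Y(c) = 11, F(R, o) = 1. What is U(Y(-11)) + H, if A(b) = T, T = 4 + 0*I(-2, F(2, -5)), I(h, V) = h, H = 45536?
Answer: 47516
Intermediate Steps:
T = 4 (T = 4 + 0*(-2) = 4 + 0 = 4)
A(b) = 4
U(E) = (4 + E)*(121 + E) (U(E) = (E + 4)*(E + 121) = (4 + E)*(121 + E))
U(Y(-11)) + H = (484 + 11**2 + 125*11) + 45536 = (484 + 121 + 1375) + 45536 = 1980 + 45536 = 47516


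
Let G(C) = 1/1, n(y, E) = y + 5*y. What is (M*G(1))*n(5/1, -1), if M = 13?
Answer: 390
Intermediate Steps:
n(y, E) = 6*y
G(C) = 1
(M*G(1))*n(5/1, -1) = (13*1)*(6*(5/1)) = 13*(6*(5*1)) = 13*(6*5) = 13*30 = 390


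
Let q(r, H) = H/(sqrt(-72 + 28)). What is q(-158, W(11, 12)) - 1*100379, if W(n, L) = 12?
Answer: -100379 - 6*I*sqrt(11)/11 ≈ -1.0038e+5 - 1.8091*I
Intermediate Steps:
q(r, H) = -I*H*sqrt(11)/22 (q(r, H) = H/(sqrt(-44)) = H/((2*I*sqrt(11))) = H*(-I*sqrt(11)/22) = -I*H*sqrt(11)/22)
q(-158, W(11, 12)) - 1*100379 = -1/22*I*12*sqrt(11) - 1*100379 = -6*I*sqrt(11)/11 - 100379 = -100379 - 6*I*sqrt(11)/11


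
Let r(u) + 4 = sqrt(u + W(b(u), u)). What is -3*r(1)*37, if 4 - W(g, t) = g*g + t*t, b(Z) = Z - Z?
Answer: 222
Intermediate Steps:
b(Z) = 0
W(g, t) = 4 - g**2 - t**2 (W(g, t) = 4 - (g*g + t*t) = 4 - (g**2 + t**2) = 4 + (-g**2 - t**2) = 4 - g**2 - t**2)
r(u) = -4 + sqrt(4 + u - u**2) (r(u) = -4 + sqrt(u + (4 - 1*0**2 - u**2)) = -4 + sqrt(u + (4 - 1*0 - u**2)) = -4 + sqrt(u + (4 + 0 - u**2)) = -4 + sqrt(u + (4 - u**2)) = -4 + sqrt(4 + u - u**2))
-3*r(1)*37 = -3*(-4 + sqrt(4 + 1 - 1*1**2))*37 = -3*(-4 + sqrt(4 + 1 - 1*1))*37 = -3*(-4 + sqrt(4 + 1 - 1))*37 = -3*(-4 + sqrt(4))*37 = -3*(-4 + 2)*37 = -3*(-2)*37 = 6*37 = 222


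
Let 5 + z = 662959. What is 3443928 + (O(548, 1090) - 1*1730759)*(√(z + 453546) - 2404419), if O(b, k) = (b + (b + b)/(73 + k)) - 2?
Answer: 4838263974125301/1163 - 20122366230*√11165/1163 ≈ 4.1583e+12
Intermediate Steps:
z = 662954 (z = -5 + 662959 = 662954)
O(b, k) = -2 + b + 2*b/(73 + k) (O(b, k) = (b + (2*b)/(73 + k)) - 2 = (b + 2*b/(73 + k)) - 2 = -2 + b + 2*b/(73 + k))
3443928 + (O(548, 1090) - 1*1730759)*(√(z + 453546) - 2404419) = 3443928 + ((-146 - 2*1090 + 75*548 + 548*1090)/(73 + 1090) - 1*1730759)*(√(662954 + 453546) - 2404419) = 3443928 + ((-146 - 2180 + 41100 + 597320)/1163 - 1730759)*(√1116500 - 2404419) = 3443928 + ((1/1163)*636094 - 1730759)*(10*√11165 - 2404419) = 3443928 + (636094/1163 - 1730759)*(-2404419 + 10*√11165) = 3443928 - 2012236623*(-2404419 + 10*√11165)/1163 = 3443928 + (4838259968837037/1163 - 20122366230*√11165/1163) = 4838263974125301/1163 - 20122366230*√11165/1163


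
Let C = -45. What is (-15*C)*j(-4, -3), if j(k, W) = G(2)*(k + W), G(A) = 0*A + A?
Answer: -9450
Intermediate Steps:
G(A) = A (G(A) = 0 + A = A)
j(k, W) = 2*W + 2*k (j(k, W) = 2*(k + W) = 2*(W + k) = 2*W + 2*k)
(-15*C)*j(-4, -3) = (-15*(-45))*(2*(-3) + 2*(-4)) = 675*(-6 - 8) = 675*(-14) = -9450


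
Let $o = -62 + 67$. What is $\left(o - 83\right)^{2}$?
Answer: $6084$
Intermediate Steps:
$o = 5$
$\left(o - 83\right)^{2} = \left(5 - 83\right)^{2} = \left(-78\right)^{2} = 6084$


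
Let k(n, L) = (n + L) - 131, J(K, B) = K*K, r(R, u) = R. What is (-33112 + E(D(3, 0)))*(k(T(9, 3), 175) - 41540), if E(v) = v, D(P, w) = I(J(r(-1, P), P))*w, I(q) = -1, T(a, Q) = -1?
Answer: 1374048664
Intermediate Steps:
J(K, B) = K**2
D(P, w) = -w
k(n, L) = -131 + L + n (k(n, L) = (L + n) - 131 = -131 + L + n)
(-33112 + E(D(3, 0)))*(k(T(9, 3), 175) - 41540) = (-33112 - 1*0)*((-131 + 175 - 1) - 41540) = (-33112 + 0)*(43 - 41540) = -33112*(-41497) = 1374048664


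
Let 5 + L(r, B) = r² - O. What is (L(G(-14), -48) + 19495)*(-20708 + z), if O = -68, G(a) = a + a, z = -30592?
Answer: -1043544600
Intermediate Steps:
G(a) = 2*a
L(r, B) = 63 + r² (L(r, B) = -5 + (r² - 1*(-68)) = -5 + (r² + 68) = -5 + (68 + r²) = 63 + r²)
(L(G(-14), -48) + 19495)*(-20708 + z) = ((63 + (2*(-14))²) + 19495)*(-20708 - 30592) = ((63 + (-28)²) + 19495)*(-51300) = ((63 + 784) + 19495)*(-51300) = (847 + 19495)*(-51300) = 20342*(-51300) = -1043544600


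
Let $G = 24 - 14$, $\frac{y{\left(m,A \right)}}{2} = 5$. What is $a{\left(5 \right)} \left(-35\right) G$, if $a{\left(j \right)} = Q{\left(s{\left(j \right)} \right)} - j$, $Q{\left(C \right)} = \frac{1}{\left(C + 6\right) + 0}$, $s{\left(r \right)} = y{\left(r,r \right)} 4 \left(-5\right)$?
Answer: $\frac{169925}{97} \approx 1751.8$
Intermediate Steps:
$y{\left(m,A \right)} = 10$ ($y{\left(m,A \right)} = 2 \cdot 5 = 10$)
$G = 10$
$s{\left(r \right)} = -200$ ($s{\left(r \right)} = 10 \cdot 4 \left(-5\right) = 40 \left(-5\right) = -200$)
$Q{\left(C \right)} = \frac{1}{6 + C}$ ($Q{\left(C \right)} = \frac{1}{\left(6 + C\right) + 0} = \frac{1}{6 + C}$)
$a{\left(j \right)} = - \frac{1}{194} - j$ ($a{\left(j \right)} = \frac{1}{6 - 200} - j = \frac{1}{-194} - j = - \frac{1}{194} - j$)
$a{\left(5 \right)} \left(-35\right) G = \left(- \frac{1}{194} - 5\right) \left(-35\right) 10 = \left(- \frac{971}{194}\right) \left(-35\right) 10 = \frac{33985}{194} \cdot 10 = \frac{169925}{97}$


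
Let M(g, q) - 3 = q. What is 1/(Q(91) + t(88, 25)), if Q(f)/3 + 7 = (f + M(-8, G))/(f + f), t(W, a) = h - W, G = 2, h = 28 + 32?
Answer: -91/4315 ≈ -0.021089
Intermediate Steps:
h = 60
M(g, q) = 3 + q
t(W, a) = 60 - W
Q(f) = -21 + 3*(5 + f)/(2*f) (Q(f) = -21 + 3*((f + (3 + 2))/(f + f)) = -21 + 3*((f + 5)/((2*f))) = -21 + 3*((5 + f)*(1/(2*f))) = -21 + 3*((5 + f)/(2*f)) = -21 + 3*(5 + f)/(2*f))
1/(Q(91) + t(88, 25)) = 1/((3/2)*(5 - 13*91)/91 + (60 - 1*88)) = 1/((3/2)*(1/91)*(5 - 1183) + (60 - 88)) = 1/((3/2)*(1/91)*(-1178) - 28) = 1/(-1767/91 - 28) = 1/(-4315/91) = -91/4315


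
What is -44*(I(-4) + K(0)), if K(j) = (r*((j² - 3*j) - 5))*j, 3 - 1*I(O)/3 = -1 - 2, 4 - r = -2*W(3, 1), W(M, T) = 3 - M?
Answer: -792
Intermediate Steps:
r = 4 (r = 4 - (-2)*(3 - 1*3) = 4 - (-2)*(3 - 3) = 4 - (-2)*0 = 4 - 1*0 = 4 + 0 = 4)
I(O) = 18 (I(O) = 9 - 3*(-1 - 2) = 9 - 3*(-3) = 9 + 9 = 18)
K(j) = j*(-20 - 12*j + 4*j²) (K(j) = (4*((j² - 3*j) - 5))*j = (4*(-5 + j² - 3*j))*j = (-20 - 12*j + 4*j²)*j = j*(-20 - 12*j + 4*j²))
-44*(I(-4) + K(0)) = -44*(18 + 4*0*(-5 + 0² - 3*0)) = -44*(18 + 4*0*(-5 + 0 + 0)) = -44*(18 + 4*0*(-5)) = -44*(18 + 0) = -44*18 = -792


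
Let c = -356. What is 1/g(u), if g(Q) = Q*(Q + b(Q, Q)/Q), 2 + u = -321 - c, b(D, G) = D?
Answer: 1/1122 ≈ 0.00089127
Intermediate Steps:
u = 33 (u = -2 + (-321 - 1*(-356)) = -2 + (-321 + 356) = -2 + 35 = 33)
g(Q) = Q*(1 + Q) (g(Q) = Q*(Q + Q/Q) = Q*(Q + 1) = Q*(1 + Q))
1/g(u) = 1/(33*(1 + 33)) = 1/(33*34) = 1/1122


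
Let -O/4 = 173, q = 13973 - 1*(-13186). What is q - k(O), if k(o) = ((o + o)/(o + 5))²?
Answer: 12816290615/471969 ≈ 27155.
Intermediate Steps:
q = 27159 (q = 13973 + 13186 = 27159)
O = -692 (O = -4*173 = -692)
k(o) = 4*o²/(5 + o)² (k(o) = ((2*o)/(5 + o))² = (2*o/(5 + o))² = 4*o²/(5 + o)²)
q - k(O) = 27159 - 4*(-692)²/(5 - 692)² = 27159 - 4*478864/(-687)² = 27159 - 4*478864/471969 = 27159 - 1*1915456/471969 = 27159 - 1915456/471969 = 12816290615/471969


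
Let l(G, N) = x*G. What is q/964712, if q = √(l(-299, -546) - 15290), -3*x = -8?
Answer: I*√144786/2894136 ≈ 0.00013148*I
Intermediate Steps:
x = 8/3 (x = -⅓*(-8) = 8/3 ≈ 2.6667)
l(G, N) = 8*G/3
q = I*√144786/3 (q = √((8/3)*(-299) - 15290) = √(-2392/3 - 15290) = √(-48262/3) = I*√144786/3 ≈ 126.84*I)
q/964712 = (I*√144786/3)/964712 = (I*√144786/3)*(1/964712) = I*√144786/2894136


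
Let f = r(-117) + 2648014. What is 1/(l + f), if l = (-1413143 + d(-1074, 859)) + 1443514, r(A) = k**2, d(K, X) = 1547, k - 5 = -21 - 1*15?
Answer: 1/2680893 ≈ 3.7301e-7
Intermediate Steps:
k = -31 (k = 5 + (-21 - 1*15) = 5 + (-21 - 15) = 5 - 36 = -31)
r(A) = 961 (r(A) = (-31)**2 = 961)
f = 2648975 (f = 961 + 2648014 = 2648975)
l = 31918 (l = (-1413143 + 1547) + 1443514 = -1411596 + 1443514 = 31918)
1/(l + f) = 1/(31918 + 2648975) = 1/2680893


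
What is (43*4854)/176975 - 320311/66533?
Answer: -42800138399/11774677675 ≈ -3.6349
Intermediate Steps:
(43*4854)/176975 - 320311/66533 = 208722*(1/176975) - 320311*1/66533 = 208722/176975 - 320311/66533 = -42800138399/11774677675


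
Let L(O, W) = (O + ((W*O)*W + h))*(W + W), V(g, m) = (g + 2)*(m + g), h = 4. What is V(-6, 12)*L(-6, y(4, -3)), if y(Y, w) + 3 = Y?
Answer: 384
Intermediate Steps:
y(Y, w) = -3 + Y
V(g, m) = (2 + g)*(g + m)
L(O, W) = 2*W*(4 + O + O*W**2) (L(O, W) = (O + ((W*O)*W + 4))*(W + W) = (O + ((O*W)*W + 4))*(2*W) = (O + (O*W**2 + 4))*(2*W) = (O + (4 + O*W**2))*(2*W) = (4 + O + O*W**2)*(2*W) = 2*W*(4 + O + O*W**2))
V(-6, 12)*L(-6, y(4, -3)) = ((-6)**2 + 2*(-6) + 2*12 - 6*12)*(2*(-3 + 4)*(4 - 6 - 6*(-3 + 4)**2)) = (36 - 12 + 24 - 72)*(2*1*(4 - 6 - 6*1**2)) = -48*(4 - 6 - 6*1) = -48*(4 - 6 - 6) = -48*(-8) = -24*(-16) = 384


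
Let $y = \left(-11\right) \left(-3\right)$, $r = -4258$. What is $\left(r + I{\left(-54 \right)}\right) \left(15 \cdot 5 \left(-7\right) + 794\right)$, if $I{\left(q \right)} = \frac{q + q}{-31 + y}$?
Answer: $-1159928$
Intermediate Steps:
$y = 33$
$I{\left(q \right)} = q$ ($I{\left(q \right)} = \frac{q + q}{-31 + 33} = \frac{2 q}{2} = 2 q \frac{1}{2} = q$)
$\left(r + I{\left(-54 \right)}\right) \left(15 \cdot 5 \left(-7\right) + 794\right) = \left(-4258 - 54\right) \left(15 \cdot 5 \left(-7\right) + 794\right) = - 4312 \left(75 \left(-7\right) + 794\right) = - 4312 \left(-525 + 794\right) = \left(-4312\right) 269 = -1159928$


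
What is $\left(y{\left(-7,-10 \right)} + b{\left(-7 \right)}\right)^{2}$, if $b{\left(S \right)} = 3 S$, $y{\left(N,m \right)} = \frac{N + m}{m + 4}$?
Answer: $\frac{11881}{36} \approx 330.03$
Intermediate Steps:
$y{\left(N,m \right)} = \frac{N + m}{4 + m}$
$\left(y{\left(-7,-10 \right)} + b{\left(-7 \right)}\right)^{2} = \left(\frac{-7 - 10}{4 - 10} + 3 \left(-7\right)\right)^{2} = \left(\frac{1}{-6} \left(-17\right) - 21\right)^{2} = \left(\left(- \frac{1}{6}\right) \left(-17\right) - 21\right)^{2} = \left(\frac{17}{6} - 21\right)^{2} = \left(- \frac{109}{6}\right)^{2} = \frac{11881}{36}$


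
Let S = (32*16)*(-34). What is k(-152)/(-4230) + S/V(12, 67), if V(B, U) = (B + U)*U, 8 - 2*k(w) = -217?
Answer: -3299169/995084 ≈ -3.3155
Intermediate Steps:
k(w) = 225/2 (k(w) = 4 - 1/2*(-217) = 4 + 217/2 = 225/2)
V(B, U) = U*(B + U)
S = -17408 (S = 512*(-34) = -17408)
k(-152)/(-4230) + S/V(12, 67) = (225/2)/(-4230) - 17408*1/(67*(12 + 67)) = (225/2)*(-1/4230) - 17408/(67*79) = -5/188 - 17408/5293 = -3299169/995084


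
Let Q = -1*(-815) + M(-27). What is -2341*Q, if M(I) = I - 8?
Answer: -1825980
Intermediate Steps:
M(I) = -8 + I
Q = 780 (Q = -1*(-815) + (-8 - 27) = 815 - 35 = 780)
-2341*Q = -2341*780 = -1825980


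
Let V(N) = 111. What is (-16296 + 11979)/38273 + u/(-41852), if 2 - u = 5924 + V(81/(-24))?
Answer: 50225925/1601801596 ≈ 0.031356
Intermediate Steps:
u = -6033 (u = 2 - (5924 + 111) = 2 - 1*6035 = 2 - 6035 = -6033)
(-16296 + 11979)/38273 + u/(-41852) = (-16296 + 11979)/38273 - 6033/(-41852) = -4317*1/38273 - 6033*(-1/41852) = -4317/38273 + 6033/41852 = 50225925/1601801596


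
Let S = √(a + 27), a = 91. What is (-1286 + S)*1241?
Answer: -1595926 + 1241*√118 ≈ -1.5824e+6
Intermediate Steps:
S = √118 (S = √(91 + 27) = √118 ≈ 10.863)
(-1286 + S)*1241 = (-1286 + √118)*1241 = -1595926 + 1241*√118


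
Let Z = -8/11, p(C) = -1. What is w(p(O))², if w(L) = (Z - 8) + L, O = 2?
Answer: 11449/121 ≈ 94.620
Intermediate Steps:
Z = -8/11 (Z = -8*1/11 = -8/11 ≈ -0.72727)
w(L) = -96/11 + L (w(L) = (-8/11 - 8) + L = -96/11 + L)
w(p(O))² = (-96/11 - 1)² = (-107/11)² = 11449/121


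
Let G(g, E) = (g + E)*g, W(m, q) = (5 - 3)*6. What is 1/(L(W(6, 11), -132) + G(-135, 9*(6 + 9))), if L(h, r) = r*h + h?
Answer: -1/1572 ≈ -0.00063613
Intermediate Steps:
W(m, q) = 12 (W(m, q) = 2*6 = 12)
G(g, E) = g*(E + g) (G(g, E) = (E + g)*g = g*(E + g))
L(h, r) = h + h*r (L(h, r) = h*r + h = h + h*r)
1/(L(W(6, 11), -132) + G(-135, 9*(6 + 9))) = 1/(12*(1 - 132) - 135*(9*(6 + 9) - 135)) = 1/(12*(-131) - 135*(9*15 - 135)) = 1/(-1572 - 135*(135 - 135)) = 1/(-1572 - 135*0) = 1/(-1572 + 0) = 1/(-1572) = -1/1572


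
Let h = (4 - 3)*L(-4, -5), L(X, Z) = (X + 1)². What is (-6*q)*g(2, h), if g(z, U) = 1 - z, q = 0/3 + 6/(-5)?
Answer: -36/5 ≈ -7.2000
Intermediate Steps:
L(X, Z) = (1 + X)²
q = -6/5 (q = 0*(⅓) + 6*(-⅕) = 0 - 6/5 = -6/5 ≈ -1.2000)
h = 9 (h = (4 - 3)*(1 - 4)² = 1*(-3)² = 1*9 = 9)
(-6*q)*g(2, h) = (-6*(-6/5))*(1 - 1*2) = 36*(1 - 2)/5 = (36/5)*(-1) = -36/5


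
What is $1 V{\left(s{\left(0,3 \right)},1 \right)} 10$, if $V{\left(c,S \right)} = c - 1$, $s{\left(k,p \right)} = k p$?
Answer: $-10$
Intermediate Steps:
$V{\left(c,S \right)} = -1 + c$
$1 V{\left(s{\left(0,3 \right)},1 \right)} 10 = 1 \left(-1 + 0 \cdot 3\right) 10 = 1 \left(-1 + 0\right) 10 = 1 \left(-1\right) 10 = \left(-1\right) 10 = -10$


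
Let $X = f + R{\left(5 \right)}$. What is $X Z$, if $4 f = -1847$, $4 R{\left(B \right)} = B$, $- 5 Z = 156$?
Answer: $\frac{71838}{5} \approx 14368.0$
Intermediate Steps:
$Z = - \frac{156}{5}$ ($Z = \left(- \frac{1}{5}\right) 156 = - \frac{156}{5} \approx -31.2$)
$R{\left(B \right)} = \frac{B}{4}$
$f = - \frac{1847}{4}$ ($f = \frac{1}{4} \left(-1847\right) = - \frac{1847}{4} \approx -461.75$)
$X = - \frac{921}{2}$ ($X = - \frac{1847}{4} + \frac{1}{4} \cdot 5 = - \frac{1847}{4} + \frac{5}{4} = - \frac{921}{2} \approx -460.5$)
$X Z = \left(- \frac{921}{2}\right) \left(- \frac{156}{5}\right) = \frac{71838}{5}$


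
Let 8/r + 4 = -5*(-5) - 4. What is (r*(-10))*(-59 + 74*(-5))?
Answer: 34320/17 ≈ 2018.8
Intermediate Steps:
r = 8/17 (r = 8/(-4 + (-5*(-5) - 4)) = 8/(-4 + (25 - 4)) = 8/(-4 + 21) = 8/17 ≈ 0.47059)
(r*(-10))*(-59 + 74*(-5)) = ((8/17)*(-10))*(-59 + 74*(-5)) = -80*(-59 - 370)/17 = -80/17*(-429) = 34320/17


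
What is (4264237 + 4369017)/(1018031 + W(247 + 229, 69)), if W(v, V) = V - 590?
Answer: 4316627/508755 ≈ 8.4847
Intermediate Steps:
W(v, V) = -590 + V
(4264237 + 4369017)/(1018031 + W(247 + 229, 69)) = (4264237 + 4369017)/(1018031 + (-590 + 69)) = 8633254/(1018031 - 521) = 8633254/1017510 = 8633254*(1/1017510) = 4316627/508755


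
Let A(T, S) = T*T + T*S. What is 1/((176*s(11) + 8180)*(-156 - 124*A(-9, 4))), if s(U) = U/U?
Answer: -1/47930016 ≈ -2.0864e-8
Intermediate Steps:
A(T, S) = T² + S*T
s(U) = 1
1/((176*s(11) + 8180)*(-156 - 124*A(-9, 4))) = 1/((176*1 + 8180)*(-156 - (-1116)*(4 - 9))) = 1/((176 + 8180)*(-156 - (-1116)*(-5))) = 1/(8356*(-156 - 124*45)) = 1/(8356*(-156 - 5580)) = (1/8356)/(-5736) = (1/8356)*(-1/5736) = -1/47930016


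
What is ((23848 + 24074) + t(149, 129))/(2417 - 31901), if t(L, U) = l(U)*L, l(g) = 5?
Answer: -48667/29484 ≈ -1.6506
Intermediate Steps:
t(L, U) = 5*L
((23848 + 24074) + t(149, 129))/(2417 - 31901) = ((23848 + 24074) + 5*149)/(2417 - 31901) = (47922 + 745)/(-29484) = 48667*(-1/29484) = -48667/29484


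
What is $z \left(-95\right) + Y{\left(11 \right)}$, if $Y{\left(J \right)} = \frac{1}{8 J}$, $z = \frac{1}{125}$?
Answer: $- \frac{1647}{2200} \approx -0.74864$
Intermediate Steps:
$z = \frac{1}{125} \approx 0.008$
$Y{\left(J \right)} = \frac{1}{8 J}$
$z \left(-95\right) + Y{\left(11 \right)} = \frac{1}{125} \left(-95\right) + \frac{1}{8 \cdot 11} = - \frac{19}{25} + \frac{1}{8} \cdot \frac{1}{11} = - \frac{19}{25} + \frac{1}{88} = - \frac{1647}{2200}$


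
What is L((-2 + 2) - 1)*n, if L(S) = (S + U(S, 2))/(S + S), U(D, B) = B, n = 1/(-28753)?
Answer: 1/57506 ≈ 1.7389e-5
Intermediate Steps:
n = -1/28753 ≈ -3.4779e-5
L(S) = (2 + S)/(2*S) (L(S) = (S + 2)/(S + S) = (2 + S)/((2*S)) = (2 + S)*(1/(2*S)) = (2 + S)/(2*S))
L((-2 + 2) - 1)*n = ((2 + ((-2 + 2) - 1))/(2*((-2 + 2) - 1)))*(-1/28753) = ((2 + (0 - 1))/(2*(0 - 1)))*(-1/28753) = ((½)*(2 - 1)/(-1))*(-1/28753) = ((½)*(-1)*1)*(-1/28753) = -½*(-1/28753) = 1/57506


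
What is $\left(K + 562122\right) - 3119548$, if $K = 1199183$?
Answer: $-1358243$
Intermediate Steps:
$\left(K + 562122\right) - 3119548 = \left(1199183 + 562122\right) - 3119548 = 1761305 - 3119548 = -1358243$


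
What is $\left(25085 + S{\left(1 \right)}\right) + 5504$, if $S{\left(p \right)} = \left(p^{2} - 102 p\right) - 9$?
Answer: $30479$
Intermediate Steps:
$S{\left(p \right)} = -9 + p^{2} - 102 p$
$\left(25085 + S{\left(1 \right)}\right) + 5504 = \left(25085 - \left(111 - 1\right)\right) + 5504 = \left(25085 - 110\right) + 5504 = 24975 + 5504 = 30479$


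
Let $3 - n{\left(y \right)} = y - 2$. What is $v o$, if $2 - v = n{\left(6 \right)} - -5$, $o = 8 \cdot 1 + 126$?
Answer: $-268$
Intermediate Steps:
$o = 134$ ($o = 8 + 126 = 134$)
$n{\left(y \right)} = 5 - y$ ($n{\left(y \right)} = 3 - \left(y - 2\right) = 3 - \left(-2 + y\right) = 5 - y$)
$v = -2$ ($v = 2 - \left(\left(5 - 6\right) - -5\right) = 2 - \left(\left(5 - 6\right) + 5\right) = 2 - \left(-1 + 5\right) = 2 - 4 = -2$)
$v o = \left(-2\right) 134 = -268$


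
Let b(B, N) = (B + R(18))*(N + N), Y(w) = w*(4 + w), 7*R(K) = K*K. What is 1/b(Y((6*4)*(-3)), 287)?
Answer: 1/2836872 ≈ 3.5250e-7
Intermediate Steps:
R(K) = K**2/7 (R(K) = (K*K)/7 = K**2/7)
b(B, N) = 2*N*(324/7 + B) (b(B, N) = (B + (1/7)*18**2)*(N + N) = (B + (1/7)*324)*(2*N) = (B + 324/7)*(2*N) = (324/7 + B)*(2*N) = 2*N*(324/7 + B))
1/b(Y((6*4)*(-3)), 287) = 1/((2/7)*287*(324 + 7*(((6*4)*(-3))*(4 + (6*4)*(-3))))) = 1/((2/7)*287*(324 + 7*((24*(-3))*(4 + 24*(-3))))) = 1/((2/7)*287*(324 + 7*(-72*(4 - 72)))) = 1/((2/7)*287*(324 + 7*(-72*(-68)))) = 1/((2/7)*287*(324 + 7*4896)) = 1/((2/7)*287*(324 + 34272)) = 1/((2/7)*287*34596) = 1/2836872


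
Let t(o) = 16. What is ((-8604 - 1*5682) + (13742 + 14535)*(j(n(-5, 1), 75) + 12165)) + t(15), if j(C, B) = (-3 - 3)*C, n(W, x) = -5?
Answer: 344823745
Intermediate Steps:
j(C, B) = -6*C
((-8604 - 1*5682) + (13742 + 14535)*(j(n(-5, 1), 75) + 12165)) + t(15) = ((-8604 - 1*5682) + (13742 + 14535)*(-6*(-5) + 12165)) + 16 = ((-8604 - 5682) + 28277*(30 + 12165)) + 16 = (-14286 + 28277*12195) + 16 = (-14286 + 344838015) + 16 = 344823729 + 16 = 344823745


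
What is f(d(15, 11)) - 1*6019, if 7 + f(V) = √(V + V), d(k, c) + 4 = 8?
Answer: -6026 + 2*√2 ≈ -6023.2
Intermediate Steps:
d(k, c) = 4 (d(k, c) = -4 + 8 = 4)
f(V) = -7 + √2*√V (f(V) = -7 + √(V + V) = -7 + √(2*V) = -7 + √2*√V)
f(d(15, 11)) - 1*6019 = (-7 + √2*√4) - 1*6019 = (-7 + √2*2) - 6019 = (-7 + 2*√2) - 6019 = -6026 + 2*√2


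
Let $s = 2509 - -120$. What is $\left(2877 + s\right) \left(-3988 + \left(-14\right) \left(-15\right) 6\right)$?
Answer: $-15020368$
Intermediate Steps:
$s = 2629$ ($s = 2509 + 120 = 2629$)
$\left(2877 + s\right) \left(-3988 + \left(-14\right) \left(-15\right) 6\right) = \left(2877 + 2629\right) \left(-3988 + \left(-14\right) \left(-15\right) 6\right) = 5506 \left(-3988 + 210 \cdot 6\right) = 5506 \left(-3988 + 1260\right) = 5506 \left(-2728\right) = -15020368$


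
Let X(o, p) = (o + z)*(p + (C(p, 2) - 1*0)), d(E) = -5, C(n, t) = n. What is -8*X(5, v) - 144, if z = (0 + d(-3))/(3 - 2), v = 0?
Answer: -144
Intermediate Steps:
z = -5 (z = (0 - 5)/(3 - 2) = -5/1 = -5*1 = -5)
X(o, p) = 2*p*(-5 + o) (X(o, p) = (o - 5)*(p + (p - 1*0)) = (-5 + o)*(p + (p + 0)) = (-5 + o)*(p + p) = (-5 + o)*(2*p) = 2*p*(-5 + o))
-8*X(5, v) - 144 = -16*0*(-5 + 5) - 144 = -16*0*0 - 144 = -8*0 - 144 = 0 - 144 = -144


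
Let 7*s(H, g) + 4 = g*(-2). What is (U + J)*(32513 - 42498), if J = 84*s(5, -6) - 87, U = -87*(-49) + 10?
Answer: -42755770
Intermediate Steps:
s(H, g) = -4/7 - 2*g/7 (s(H, g) = -4/7 + (g*(-2))/7 = -4/7 + (-2*g)/7 = -4/7 - 2*g/7)
U = 4273 (U = 4263 + 10 = 4273)
J = 9 (J = 84*(-4/7 - 2/7*(-6)) - 87 = 84*(-4/7 + 12/7) - 87 = 84*(8/7) - 87 = 96 - 87 = 9)
(U + J)*(32513 - 42498) = (4273 + 9)*(32513 - 42498) = 4282*(-9985) = -42755770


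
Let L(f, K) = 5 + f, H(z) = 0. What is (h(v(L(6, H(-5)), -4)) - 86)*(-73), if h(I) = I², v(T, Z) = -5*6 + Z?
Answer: -78110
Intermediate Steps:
v(T, Z) = -30 + Z
(h(v(L(6, H(-5)), -4)) - 86)*(-73) = ((-30 - 4)² - 86)*(-73) = ((-34)² - 86)*(-73) = (1156 - 86)*(-73) = 1070*(-73) = -78110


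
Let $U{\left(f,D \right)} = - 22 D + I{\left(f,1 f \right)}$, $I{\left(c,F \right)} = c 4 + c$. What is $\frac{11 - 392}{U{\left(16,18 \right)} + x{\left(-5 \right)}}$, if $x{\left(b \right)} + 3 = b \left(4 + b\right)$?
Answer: $\frac{381}{314} \approx 1.2134$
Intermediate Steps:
$I{\left(c,F \right)} = 5 c$ ($I{\left(c,F \right)} = 4 c + c = 5 c$)
$U{\left(f,D \right)} = - 22 D + 5 f$
$x{\left(b \right)} = -3 + b \left(4 + b\right)$
$\frac{11 - 392}{U{\left(16,18 \right)} + x{\left(-5 \right)}} = \frac{11 - 392}{\left(\left(-22\right) 18 + 5 \cdot 16\right) + \left(-3 + \left(-5\right)^{2} + 4 \left(-5\right)\right)} = - \frac{381}{\left(-396 + 80\right) - -2} = - \frac{381}{-316 + 2} = - \frac{381}{-314} = \left(-381\right) \left(- \frac{1}{314}\right) = \frac{381}{314}$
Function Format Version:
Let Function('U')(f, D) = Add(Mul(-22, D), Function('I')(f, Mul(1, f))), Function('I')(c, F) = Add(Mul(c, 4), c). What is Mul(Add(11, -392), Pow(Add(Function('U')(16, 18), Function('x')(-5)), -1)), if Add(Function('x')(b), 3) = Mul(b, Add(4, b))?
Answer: Rational(381, 314) ≈ 1.2134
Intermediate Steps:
Function('I')(c, F) = Mul(5, c) (Function('I')(c, F) = Add(Mul(4, c), c) = Mul(5, c))
Function('U')(f, D) = Add(Mul(-22, D), Mul(5, f))
Function('x')(b) = Add(-3, Mul(b, Add(4, b)))
Mul(Add(11, -392), Pow(Add(Function('U')(16, 18), Function('x')(-5)), -1)) = Mul(Add(11, -392), Pow(Add(Add(Mul(-22, 18), Mul(5, 16)), Add(-3, Pow(-5, 2), Mul(4, -5))), -1)) = Mul(-381, Pow(Add(Add(-396, 80), Add(-3, 25, -20)), -1)) = Mul(-381, Pow(Add(-316, 2), -1)) = Mul(-381, Pow(-314, -1)) = Mul(-381, Rational(-1, 314)) = Rational(381, 314)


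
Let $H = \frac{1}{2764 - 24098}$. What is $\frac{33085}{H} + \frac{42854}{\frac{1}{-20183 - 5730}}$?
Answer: $-1816311092$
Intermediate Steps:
$H = - \frac{1}{21334}$ ($H = \frac{1}{-21334} = - \frac{1}{21334} \approx -4.6874 \cdot 10^{-5}$)
$\frac{33085}{H} + \frac{42854}{\frac{1}{-20183 - 5730}} = \frac{33085}{- \frac{1}{21334}} + \frac{42854}{\frac{1}{-20183 - 5730}} = 33085 \left(-21334\right) + \frac{42854}{\frac{1}{-25913}} = -705835390 + \frac{42854}{- \frac{1}{25913}} = -705835390 + 42854 \left(-25913\right) = -705835390 - 1110475702 = -1816311092$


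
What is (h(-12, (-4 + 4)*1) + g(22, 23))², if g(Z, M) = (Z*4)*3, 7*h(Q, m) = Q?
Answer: 3370896/49 ≈ 68794.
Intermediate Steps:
h(Q, m) = Q/7
g(Z, M) = 12*Z (g(Z, M) = (4*Z)*3 = 12*Z)
(h(-12, (-4 + 4)*1) + g(22, 23))² = ((⅐)*(-12) + 12*22)² = (-12/7 + 264)² = (1836/7)² = 3370896/49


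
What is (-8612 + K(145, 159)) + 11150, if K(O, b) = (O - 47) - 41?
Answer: 2595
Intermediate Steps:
K(O, b) = -88 + O (K(O, b) = (-47 + O) - 41 = -88 + O)
(-8612 + K(145, 159)) + 11150 = (-8612 + (-88 + 145)) + 11150 = (-8612 + 57) + 11150 = -8555 + 11150 = 2595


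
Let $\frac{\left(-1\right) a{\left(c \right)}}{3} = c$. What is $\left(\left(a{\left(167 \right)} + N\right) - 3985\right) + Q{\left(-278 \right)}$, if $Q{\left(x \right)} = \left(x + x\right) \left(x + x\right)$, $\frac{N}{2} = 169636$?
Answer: $643922$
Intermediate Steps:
$N = 339272$ ($N = 2 \cdot 169636 = 339272$)
$a{\left(c \right)} = - 3 c$
$Q{\left(x \right)} = 4 x^{2}$ ($Q{\left(x \right)} = 2 x 2 x = 4 x^{2}$)
$\left(\left(a{\left(167 \right)} + N\right) - 3985\right) + Q{\left(-278 \right)} = \left(\left(\left(-3\right) 167 + 339272\right) - 3985\right) + 4 \left(-278\right)^{2} = \left(\left(-501 + 339272\right) - 3985\right) + 4 \cdot 77284 = \left(338771 - 3985\right) + 309136 = 334786 + 309136 = 643922$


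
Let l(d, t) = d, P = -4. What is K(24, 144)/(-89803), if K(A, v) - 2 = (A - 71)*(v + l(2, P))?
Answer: 980/12829 ≈ 0.076389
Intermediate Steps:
K(A, v) = 2 + (-71 + A)*(2 + v) (K(A, v) = 2 + (A - 71)*(v + 2) = 2 + (-71 + A)*(2 + v))
K(24, 144)/(-89803) = (-140 - 71*144 + 2*24 + 24*144)/(-89803) = (-140 - 10224 + 48 + 3456)*(-1/89803) = -6860*(-1/89803) = 980/12829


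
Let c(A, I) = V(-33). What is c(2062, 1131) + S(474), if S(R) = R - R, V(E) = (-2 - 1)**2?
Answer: 9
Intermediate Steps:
V(E) = 9 (V(E) = (-3)**2 = 9)
c(A, I) = 9
S(R) = 0
c(2062, 1131) + S(474) = 9 + 0 = 9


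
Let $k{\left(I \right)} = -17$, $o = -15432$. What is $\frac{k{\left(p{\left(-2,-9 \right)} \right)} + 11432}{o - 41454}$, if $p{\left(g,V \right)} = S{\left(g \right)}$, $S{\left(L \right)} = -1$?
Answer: $- \frac{3805}{18962} \approx -0.20066$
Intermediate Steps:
$p{\left(g,V \right)} = -1$
$\frac{k{\left(p{\left(-2,-9 \right)} \right)} + 11432}{o - 41454} = \frac{-17 + 11432}{-15432 - 41454} = \frac{11415}{-56886} = 11415 \left(- \frac{1}{56886}\right) = - \frac{3805}{18962}$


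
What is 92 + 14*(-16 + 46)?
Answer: 512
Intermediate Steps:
92 + 14*(-16 + 46) = 92 + 14*30 = 92 + 420 = 512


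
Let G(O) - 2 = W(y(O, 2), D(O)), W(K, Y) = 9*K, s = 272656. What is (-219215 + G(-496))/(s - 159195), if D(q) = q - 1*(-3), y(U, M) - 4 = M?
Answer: -219159/113461 ≈ -1.9316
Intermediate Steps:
y(U, M) = 4 + M
D(q) = 3 + q (D(q) = q + 3 = 3 + q)
G(O) = 56 (G(O) = 2 + 9*(4 + 2) = 2 + 9*6 = 2 + 54 = 56)
(-219215 + G(-496))/(s - 159195) = (-219215 + 56)/(272656 - 159195) = -219159/113461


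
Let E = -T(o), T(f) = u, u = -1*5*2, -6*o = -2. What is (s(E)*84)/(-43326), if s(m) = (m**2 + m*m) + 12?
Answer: -2968/7221 ≈ -0.41102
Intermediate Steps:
o = 1/3 (o = -1/6*(-2) = 1/3 ≈ 0.33333)
u = -10 (u = -5*2 = -10)
T(f) = -10
E = 10 (E = -1*(-10) = 10)
s(m) = 12 + 2*m**2 (s(m) = (m**2 + m**2) + 12 = 2*m**2 + 12 = 12 + 2*m**2)
(s(E)*84)/(-43326) = ((12 + 2*10**2)*84)/(-43326) = ((12 + 2*100)*84)*(-1/43326) = ((12 + 200)*84)*(-1/43326) = (212*84)*(-1/43326) = 17808*(-1/43326) = -2968/7221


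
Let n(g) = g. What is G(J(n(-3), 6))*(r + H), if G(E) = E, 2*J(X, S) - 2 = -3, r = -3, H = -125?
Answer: 64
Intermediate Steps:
J(X, S) = -½ (J(X, S) = 1 + (½)*(-3) = 1 - 3/2 = -½)
G(J(n(-3), 6))*(r + H) = -(-3 - 125)/2 = -½*(-128) = 64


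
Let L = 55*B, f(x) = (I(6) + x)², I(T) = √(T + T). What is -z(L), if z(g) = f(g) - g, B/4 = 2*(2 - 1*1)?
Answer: -193172 - 1760*√3 ≈ -1.9622e+5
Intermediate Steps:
I(T) = √2*√T (I(T) = √(2*T) = √2*√T)
f(x) = (x + 2*√3)² (f(x) = (√2*√6 + x)² = (2*√3 + x)² = (x + 2*√3)²)
B = 8 (B = 4*(2*(2 - 1*1)) = 4*(2*(2 - 1)) = 4*(2*1) = 4*2 = 8)
L = 440 (L = 55*8 = 440)
z(g) = (g + 2*√3)² - g
-z(L) = -((440 + 2*√3)² - 1*440) = -((440 + 2*√3)² - 440) = -(-440 + (440 + 2*√3)²) = 440 - (440 + 2*√3)²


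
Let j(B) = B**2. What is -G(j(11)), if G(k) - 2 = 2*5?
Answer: -12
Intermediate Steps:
G(k) = 12 (G(k) = 2 + 2*5 = 2 + 10 = 12)
-G(j(11)) = -1*12 = -12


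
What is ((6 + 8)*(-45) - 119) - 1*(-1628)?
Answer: 879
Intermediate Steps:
((6 + 8)*(-45) - 119) - 1*(-1628) = (14*(-45) - 119) + 1628 = (-630 - 119) + 1628 = -749 + 1628 = 879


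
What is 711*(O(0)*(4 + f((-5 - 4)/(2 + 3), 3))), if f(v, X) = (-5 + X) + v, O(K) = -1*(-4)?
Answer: 2844/5 ≈ 568.80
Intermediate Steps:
O(K) = 4
f(v, X) = -5 + X + v
711*(O(0)*(4 + f((-5 - 4)/(2 + 3), 3))) = 711*(4*(4 + (-5 + 3 + (-5 - 4)/(2 + 3)))) = 711*(4*(4 + (-5 + 3 - 9/5))) = 711*(4*(4 - 19/5)) = 711*(4*(⅕)) = 711*(⅘) = 2844/5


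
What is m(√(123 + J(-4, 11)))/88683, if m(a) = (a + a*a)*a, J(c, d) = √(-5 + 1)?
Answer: 1/721 + (123 + 2*I)^(3/2)/88683 + 2*I/88683 ≈ 0.016768 + 0.00039773*I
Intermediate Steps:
J(c, d) = 2*I (J(c, d) = √(-4) = 2*I)
m(a) = a*(a + a²) (m(a) = (a + a²)*a = a*(a + a²))
m(√(123 + J(-4, 11)))/88683 = ((√(123 + 2*I))²*(1 + √(123 + 2*I)))/88683 = ((123 + 2*I)*(1 + √(123 + 2*I)))*(1/88683) = ((1 + √(123 + 2*I))*(123 + 2*I))*(1/88683) = (1 + √(123 + 2*I))*(123 + 2*I)/88683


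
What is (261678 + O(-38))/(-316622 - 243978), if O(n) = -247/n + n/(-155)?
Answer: -81122271/173786000 ≈ -0.46679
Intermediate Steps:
O(n) = -247/n - n/155 (O(n) = -247/n + n*(-1/155) = -247/n - n/155)
(261678 + O(-38))/(-316622 - 243978) = (261678 + (-247/(-38) - 1/155*(-38)))/(-316622 - 243978) = (261678 + (-247*(-1/38) + 38/155))/(-560600) = (261678 + (13/2 + 38/155))*(-1/560600) = (261678 + 2091/310)*(-1/560600) = (81122271/310)*(-1/560600) = -81122271/173786000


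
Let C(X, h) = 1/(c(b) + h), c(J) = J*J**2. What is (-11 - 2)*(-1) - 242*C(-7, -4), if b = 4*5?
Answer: 51853/3998 ≈ 12.970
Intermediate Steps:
b = 20
c(J) = J**3
C(X, h) = 1/(8000 + h) (C(X, h) = 1/(20**3 + h) = 1/(8000 + h))
(-11 - 2)*(-1) - 242*C(-7, -4) = (-11 - 2)*(-1) - 242/(8000 - 4) = -13*(-1) - 242/7996 = 13 - 242*1/7996 = 13 - 121/3998 = 51853/3998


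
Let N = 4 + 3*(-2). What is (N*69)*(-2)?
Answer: 276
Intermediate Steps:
N = -2 (N = 4 - 6 = -2)
(N*69)*(-2) = -2*69*(-2) = -138*(-2) = 276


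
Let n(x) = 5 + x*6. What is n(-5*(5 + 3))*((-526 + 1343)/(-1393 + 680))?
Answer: 191995/713 ≈ 269.28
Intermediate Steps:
n(x) = 5 + 6*x
n(-5*(5 + 3))*((-526 + 1343)/(-1393 + 680)) = (5 + 6*(-5*(5 + 3)))*((-526 + 1343)/(-1393 + 680)) = (5 + 6*(-5*8))*(817/(-713)) = (5 + 6*(-40))*(817*(-1/713)) = (5 - 240)*(-817/713) = -235*(-817/713) = 191995/713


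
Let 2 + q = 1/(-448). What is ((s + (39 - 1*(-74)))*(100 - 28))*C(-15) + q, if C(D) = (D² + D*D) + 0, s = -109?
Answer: 58059903/448 ≈ 1.2960e+5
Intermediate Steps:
C(D) = 2*D² (C(D) = (D² + D²) + 0 = 2*D² + 0 = 2*D²)
q = -897/448 (q = -2 + 1/(-448) = -2 - 1/448 = -897/448 ≈ -2.0022)
((s + (39 - 1*(-74)))*(100 - 28))*C(-15) + q = ((-109 + (39 - 1*(-74)))*(100 - 28))*(2*(-15)²) - 897/448 = ((-109 + (39 + 74))*72)*(2*225) - 897/448 = ((-109 + 113)*72)*450 - 897/448 = (4*72)*450 - 897/448 = 288*450 - 897/448 = 129600 - 897/448 = 58059903/448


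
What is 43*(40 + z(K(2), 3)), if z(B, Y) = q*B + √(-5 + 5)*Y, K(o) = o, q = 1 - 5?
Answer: 1376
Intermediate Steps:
q = -4
z(B, Y) = -4*B (z(B, Y) = -4*B + √(-5 + 5)*Y = -4*B + √0*Y = -4*B + 0*Y = -4*B + 0 = -4*B)
43*(40 + z(K(2), 3)) = 43*(40 - 4*2) = 43*(40 - 8) = 43*32 = 1376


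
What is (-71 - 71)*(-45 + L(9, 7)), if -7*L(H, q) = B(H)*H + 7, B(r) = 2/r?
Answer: 46008/7 ≈ 6572.6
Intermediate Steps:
L(H, q) = -9/7 (L(H, q) = -((2/H)*H + 7)/7 = -(2 + 7)/7 = -⅐*9 = -9/7)
(-71 - 71)*(-45 + L(9, 7)) = (-71 - 71)*(-45 - 9/7) = -142*(-324/7) = 46008/7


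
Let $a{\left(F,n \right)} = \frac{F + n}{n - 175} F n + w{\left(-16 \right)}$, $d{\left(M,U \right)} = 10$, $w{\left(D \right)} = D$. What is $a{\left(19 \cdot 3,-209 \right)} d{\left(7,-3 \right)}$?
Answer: $- \frac{378525}{8} \approx -47316.0$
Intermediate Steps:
$a{\left(F,n \right)} = -16 + \frac{F n \left(F + n\right)}{-175 + n}$ ($a{\left(F,n \right)} = \frac{F + n}{n - 175} F n - 16 = \frac{F + n}{-175 + n} F n - 16 = \frac{F \left(F + n\right)}{-175 + n} n - 16 = \frac{F n \left(F + n\right)}{-175 + n} - 16 = -16 + \frac{F n \left(F + n\right)}{-175 + n}$)
$a{\left(19 \cdot 3,-209 \right)} d{\left(7,-3 \right)} = \frac{2800 - -3344 + 19 \cdot 3 \left(-209\right)^{2} - 209 \left(19 \cdot 3\right)^{2}}{-175 - 209} \cdot 10 = \frac{2800 + 3344 + 57 \cdot 43681 - 209 \cdot 57^{2}}{-384} \cdot 10 = - \frac{2800 + 3344 + 2489817 - 679041}{384} \cdot 10 = \left(- \frac{1}{384}\right) 1816920 \cdot 10 = \left(- \frac{75705}{16}\right) 10 = - \frac{378525}{8}$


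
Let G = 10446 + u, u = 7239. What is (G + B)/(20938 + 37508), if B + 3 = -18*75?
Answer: 2722/9741 ≈ 0.27944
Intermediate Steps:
G = 17685 (G = 10446 + 7239 = 17685)
B = -1353 (B = -3 - 18*75 = -3 - 1350 = -1353)
(G + B)/(20938 + 37508) = (17685 - 1353)/(20938 + 37508) = 16332/58446 = 16332*(1/58446) = 2722/9741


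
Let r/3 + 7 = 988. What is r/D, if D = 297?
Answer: 109/11 ≈ 9.9091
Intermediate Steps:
r = 2943 (r = -21 + 3*988 = -21 + 2964 = 2943)
r/D = 2943/297 = 2943*(1/297) = 109/11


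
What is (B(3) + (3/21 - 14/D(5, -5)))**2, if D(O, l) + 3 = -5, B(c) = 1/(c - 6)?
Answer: 17161/7056 ≈ 2.4321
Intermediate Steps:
B(c) = 1/(-6 + c)
D(O, l) = -8 (D(O, l) = -3 - 5 = -8)
(B(3) + (3/21 - 14/D(5, -5)))**2 = (1/(-6 + 3) + (3/21 - 14/(-8)))**2 = (1/(-3) + (3*(1/21) - 14*(-1/8)))**2 = (-1/3 + (1/7 + 7/4))**2 = (-1/3 + 53/28)**2 = (131/84)**2 = 17161/7056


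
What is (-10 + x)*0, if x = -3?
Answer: 0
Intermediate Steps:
(-10 + x)*0 = (-10 - 3)*0 = -13*0 = 0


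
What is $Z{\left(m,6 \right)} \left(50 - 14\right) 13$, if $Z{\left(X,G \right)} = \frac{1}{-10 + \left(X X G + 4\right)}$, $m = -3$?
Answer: $\frac{39}{4} \approx 9.75$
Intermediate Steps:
$Z{\left(X,G \right)} = \frac{1}{-6 + G X^{2}}$ ($Z{\left(X,G \right)} = \frac{1}{-10 + \left(X^{2} G + 4\right)} = \frac{1}{-10 + \left(G X^{2} + 4\right)} = \frac{1}{-10 + \left(4 + G X^{2}\right)} = \frac{1}{-6 + G X^{2}}$)
$Z{\left(m,6 \right)} \left(50 - 14\right) 13 = \frac{50 - 14}{-6 + 6 \left(-3\right)^{2}} \cdot 13 = \frac{50 - 14}{-6 + 6 \cdot 9} \cdot 13 = \frac{1}{-6 + 54} \cdot 36 \cdot 13 = \frac{1}{48} \cdot 36 \cdot 13 = \frac{3}{4} \cdot 13 = \frac{39}{4}$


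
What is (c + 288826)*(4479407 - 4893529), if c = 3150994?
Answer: -1424505138040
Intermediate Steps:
(c + 288826)*(4479407 - 4893529) = (3150994 + 288826)*(4479407 - 4893529) = 3439820*(-414122) = -1424505138040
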